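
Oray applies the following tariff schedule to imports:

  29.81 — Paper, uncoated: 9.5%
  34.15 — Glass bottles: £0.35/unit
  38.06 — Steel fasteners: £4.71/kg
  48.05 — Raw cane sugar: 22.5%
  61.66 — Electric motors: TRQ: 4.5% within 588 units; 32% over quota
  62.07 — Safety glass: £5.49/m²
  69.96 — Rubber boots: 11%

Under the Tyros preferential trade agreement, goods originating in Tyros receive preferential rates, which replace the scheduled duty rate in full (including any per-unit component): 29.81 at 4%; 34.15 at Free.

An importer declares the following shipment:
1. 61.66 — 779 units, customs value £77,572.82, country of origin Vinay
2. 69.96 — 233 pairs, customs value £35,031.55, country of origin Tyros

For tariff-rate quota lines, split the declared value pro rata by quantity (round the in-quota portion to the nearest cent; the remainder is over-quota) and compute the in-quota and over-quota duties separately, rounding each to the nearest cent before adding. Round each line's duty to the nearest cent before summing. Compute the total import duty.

£12,574.69

Line 1 (61.66, Vinay, 779 units, £77,572.82):
Code 61.66 is under a tariff-rate quota (threshold 588 units). In-quota: 588 units at 4.5%; over-quota: 191 units at 32%.
Pro-rata value split: in-quota = £77,572.82 × 588/779 = £58,553.04; over-quota = £77,572.82 − £58,553.04 = £19,019.78.
In-quota duty = £58,553.04 × 4.5% = £2,634.89. Over-quota duty = £19,019.78 × 32% = £6,086.33.
Line duty = £2,634.89 + £6,086.33 = £8,721.22.
Line 2 (69.96, Tyros, 233 pairs, £35,031.55):
Base rate for 69.96 is 11%.
Origin Tyros is the FTA partner but 69.96 is not on the preference list; base rate stands.
Duty = £35,031.55 × 11% = £3,853.47.
Total = £8,721.22 + £3,853.47 = £12,574.69.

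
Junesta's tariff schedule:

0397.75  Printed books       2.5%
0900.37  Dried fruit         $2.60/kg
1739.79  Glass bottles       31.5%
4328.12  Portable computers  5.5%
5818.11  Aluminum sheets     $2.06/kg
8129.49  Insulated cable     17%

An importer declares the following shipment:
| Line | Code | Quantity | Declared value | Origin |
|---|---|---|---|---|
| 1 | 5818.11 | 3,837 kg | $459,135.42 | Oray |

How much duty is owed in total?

Line 1 (5818.11, Oray, 3,837 kg, $459,135.42):
Base rate for 5818.11 is $2.06/kg.
Duty = 3,837 × $2.06 = $7,904.22.

$7,904.22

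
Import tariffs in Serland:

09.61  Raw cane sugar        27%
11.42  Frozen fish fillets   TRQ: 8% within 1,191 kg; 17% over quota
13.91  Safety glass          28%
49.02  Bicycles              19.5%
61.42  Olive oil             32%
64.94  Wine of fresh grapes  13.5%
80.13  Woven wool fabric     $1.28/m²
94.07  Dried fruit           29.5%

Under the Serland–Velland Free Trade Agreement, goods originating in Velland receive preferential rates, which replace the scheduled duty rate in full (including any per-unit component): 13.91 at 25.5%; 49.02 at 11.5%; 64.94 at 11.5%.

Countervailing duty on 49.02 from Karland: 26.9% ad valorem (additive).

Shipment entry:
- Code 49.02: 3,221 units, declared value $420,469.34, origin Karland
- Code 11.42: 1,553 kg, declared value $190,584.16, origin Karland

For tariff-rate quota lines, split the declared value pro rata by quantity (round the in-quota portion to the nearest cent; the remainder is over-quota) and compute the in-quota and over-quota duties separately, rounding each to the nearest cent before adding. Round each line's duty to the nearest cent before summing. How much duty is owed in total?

Line 1 (49.02, Karland, 3,221 units, $420,469.34):
Base rate for 49.02 is 19.5%.
49.02 has an FTA preferential rate, but origin Karland is not Velland; base rate stands.
Additional duty on 49.02 from Karland: +26.9%. Applied ad valorem rate: 19.5% + 26.9% = 46.4%.
Duty = $420,469.34 × 46.4% = $195,097.77.
Line 2 (11.42, Karland, 1,553 kg, $190,584.16):
Code 11.42 is under a tariff-rate quota (threshold 1,191 kg). In-quota: 1,191 kg at 8%; over-quota: 362 kg at 17%.
Pro-rata value split: in-quota = $190,584.16 × 1,191/1,553 = $146,159.52; over-quota = $190,584.16 − $146,159.52 = $44,424.64.
In-quota duty = $146,159.52 × 8% = $11,692.76. Over-quota duty = $44,424.64 × 17% = $7,552.19.
Line duty = $11,692.76 + $7,552.19 = $19,244.95.
Total = $195,097.77 + $19,244.95 = $214,342.72.

$214,342.72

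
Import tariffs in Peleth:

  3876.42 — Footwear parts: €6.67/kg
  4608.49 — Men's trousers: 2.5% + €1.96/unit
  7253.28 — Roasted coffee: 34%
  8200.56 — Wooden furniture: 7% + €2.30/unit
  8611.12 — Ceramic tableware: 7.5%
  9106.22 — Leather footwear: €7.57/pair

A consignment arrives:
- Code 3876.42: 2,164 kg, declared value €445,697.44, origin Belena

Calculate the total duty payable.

€14,433.88

Line 1 (3876.42, Belena, 2,164 kg, €445,697.44):
Base rate for 3876.42 is €6.67/kg.
Duty = 2,164 × €6.67 = €14,433.88.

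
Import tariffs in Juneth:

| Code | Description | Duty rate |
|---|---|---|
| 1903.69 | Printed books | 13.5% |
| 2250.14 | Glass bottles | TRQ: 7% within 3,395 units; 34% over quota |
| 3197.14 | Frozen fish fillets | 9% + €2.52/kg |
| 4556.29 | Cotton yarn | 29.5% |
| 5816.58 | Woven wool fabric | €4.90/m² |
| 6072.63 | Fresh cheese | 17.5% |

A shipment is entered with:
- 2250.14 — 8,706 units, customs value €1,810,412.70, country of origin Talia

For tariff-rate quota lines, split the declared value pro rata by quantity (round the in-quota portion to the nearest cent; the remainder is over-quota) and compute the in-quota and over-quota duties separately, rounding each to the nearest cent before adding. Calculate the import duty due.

€424,922.95

Line 1 (2250.14, Talia, 8,706 units, €1,810,412.70):
Code 2250.14 is under a tariff-rate quota (threshold 3,395 units). In-quota: 3,395 units at 7%; over-quota: 5,311 units at 34%.
Pro-rata value split: in-quota = €1,810,412.70 × 3,395/8,706 = €705,990.25; over-quota = €1,810,412.70 − €705,990.25 = €1,104,422.45.
In-quota duty = €705,990.25 × 7% = €49,419.32. Over-quota duty = €1,104,422.45 × 34% = €375,503.63.
Line duty = €49,419.32 + €375,503.63 = €424,922.95.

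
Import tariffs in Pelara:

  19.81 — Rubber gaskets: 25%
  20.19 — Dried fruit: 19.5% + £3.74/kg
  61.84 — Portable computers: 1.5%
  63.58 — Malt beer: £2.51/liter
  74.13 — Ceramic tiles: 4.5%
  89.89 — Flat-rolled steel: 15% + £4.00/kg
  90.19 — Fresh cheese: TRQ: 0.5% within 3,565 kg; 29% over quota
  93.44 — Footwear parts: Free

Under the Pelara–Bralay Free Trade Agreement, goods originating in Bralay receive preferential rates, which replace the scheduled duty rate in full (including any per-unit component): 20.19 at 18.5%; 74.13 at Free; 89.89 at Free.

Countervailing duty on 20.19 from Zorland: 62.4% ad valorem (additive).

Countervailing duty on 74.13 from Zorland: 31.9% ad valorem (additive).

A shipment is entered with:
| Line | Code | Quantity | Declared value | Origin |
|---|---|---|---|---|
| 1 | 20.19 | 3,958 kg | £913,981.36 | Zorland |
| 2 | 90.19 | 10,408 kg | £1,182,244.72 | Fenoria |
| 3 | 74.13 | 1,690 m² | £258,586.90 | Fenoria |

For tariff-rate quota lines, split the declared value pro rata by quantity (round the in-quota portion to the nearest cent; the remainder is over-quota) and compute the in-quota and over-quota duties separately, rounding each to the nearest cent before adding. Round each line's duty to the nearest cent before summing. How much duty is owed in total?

£1,002,430.75

Line 1 (20.19, Zorland, 3,958 kg, £913,981.36):
Base rate for 20.19 is 19.5% + £3.74/kg.
20.19 has an FTA preferential rate, but origin Zorland is not Bralay; base rate stands.
Additional duty on 20.19 from Zorland: +62.4%. Applied ad valorem rate: 19.5% + 62.4% = 81.9%.
Duty = £913,981.36 × 81.9% + 3,958 × £3.74 = £763,353.65.
Line 2 (90.19, Fenoria, 10,408 kg, £1,182,244.72):
Code 90.19 is under a tariff-rate quota (threshold 3,565 kg). In-quota: 3,565 kg at 0.5%; over-quota: 6,843 kg at 29%.
Pro-rata value split: in-quota = £1,182,244.72 × 3,565/10,408 = £404,948.35; over-quota = £1,182,244.72 − £404,948.35 = £777,296.37.
In-quota duty = £404,948.35 × 0.5% = £2,024.74. Over-quota duty = £777,296.37 × 29% = £225,415.95.
Line duty = £2,024.74 + £225,415.95 = £227,440.69.
Line 3 (74.13, Fenoria, 1,690 m², £258,586.90):
Base rate for 74.13 is 4.5%.
74.13 has an FTA preferential rate, but origin Fenoria is not Bralay; base rate stands.
The additional-duty order on 74.13 targets Zorland, not Fenoria; it does not apply.
Duty = £258,586.90 × 4.5% = £11,636.41.
Total = £763,353.65 + £227,440.69 + £11,636.41 = £1,002,430.75.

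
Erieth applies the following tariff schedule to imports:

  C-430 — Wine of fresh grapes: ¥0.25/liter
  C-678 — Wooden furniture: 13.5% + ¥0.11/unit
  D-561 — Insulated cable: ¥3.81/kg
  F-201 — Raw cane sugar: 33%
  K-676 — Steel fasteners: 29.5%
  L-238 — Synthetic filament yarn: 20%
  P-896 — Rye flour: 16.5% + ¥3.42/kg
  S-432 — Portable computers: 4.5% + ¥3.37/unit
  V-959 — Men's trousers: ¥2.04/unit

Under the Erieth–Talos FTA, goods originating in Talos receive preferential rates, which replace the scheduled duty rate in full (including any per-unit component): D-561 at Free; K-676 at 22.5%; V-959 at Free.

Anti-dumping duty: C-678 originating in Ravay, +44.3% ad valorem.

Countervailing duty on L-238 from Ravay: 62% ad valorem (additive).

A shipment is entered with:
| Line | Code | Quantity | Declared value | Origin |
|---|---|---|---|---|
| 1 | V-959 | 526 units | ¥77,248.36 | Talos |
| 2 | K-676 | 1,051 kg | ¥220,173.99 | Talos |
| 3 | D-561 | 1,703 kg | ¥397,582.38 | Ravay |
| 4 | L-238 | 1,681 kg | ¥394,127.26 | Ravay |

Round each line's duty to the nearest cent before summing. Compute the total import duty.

Line 1 (V-959, Talos, 526 units, ¥77,248.36):
Base rate for V-959 is ¥2.04/unit.
Origin Talos qualifies under the Erieth–Talos agreement and V-959 is covered: preferential rate Free applies instead.
Duty = ¥77,248.36 × 0% = ¥0.00.
Line 2 (K-676, Talos, 1,051 kg, ¥220,173.99):
Base rate for K-676 is 29.5%.
Origin Talos qualifies under the Erieth–Talos agreement and K-676 is covered: preferential rate 22.5% applies instead.
Duty = ¥220,173.99 × 22.5% = ¥49,539.15.
Line 3 (D-561, Ravay, 1,703 kg, ¥397,582.38):
Base rate for D-561 is ¥3.81/kg.
D-561 has an FTA preferential rate, but origin Ravay is not Talos; base rate stands.
Duty = 1,703 × ¥3.81 = ¥6,488.43.
Line 4 (L-238, Ravay, 1,681 kg, ¥394,127.26):
Base rate for L-238 is 20%.
Additional duty on L-238 from Ravay: +62%. Applied ad valorem rate: 20% + 62% = 82%.
Duty = ¥394,127.26 × 82% = ¥323,184.35.
Total = ¥0.00 + ¥49,539.15 + ¥6,488.43 + ¥323,184.35 = ¥379,211.93.

¥379,211.93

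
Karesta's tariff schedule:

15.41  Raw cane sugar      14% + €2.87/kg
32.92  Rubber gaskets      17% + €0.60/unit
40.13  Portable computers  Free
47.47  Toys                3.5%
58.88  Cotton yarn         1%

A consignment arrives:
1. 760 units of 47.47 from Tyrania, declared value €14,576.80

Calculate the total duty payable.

Line 1 (47.47, Tyrania, 760 units, €14,576.80):
Base rate for 47.47 is 3.5%.
Duty = €14,576.80 × 3.5% = €510.19.

€510.19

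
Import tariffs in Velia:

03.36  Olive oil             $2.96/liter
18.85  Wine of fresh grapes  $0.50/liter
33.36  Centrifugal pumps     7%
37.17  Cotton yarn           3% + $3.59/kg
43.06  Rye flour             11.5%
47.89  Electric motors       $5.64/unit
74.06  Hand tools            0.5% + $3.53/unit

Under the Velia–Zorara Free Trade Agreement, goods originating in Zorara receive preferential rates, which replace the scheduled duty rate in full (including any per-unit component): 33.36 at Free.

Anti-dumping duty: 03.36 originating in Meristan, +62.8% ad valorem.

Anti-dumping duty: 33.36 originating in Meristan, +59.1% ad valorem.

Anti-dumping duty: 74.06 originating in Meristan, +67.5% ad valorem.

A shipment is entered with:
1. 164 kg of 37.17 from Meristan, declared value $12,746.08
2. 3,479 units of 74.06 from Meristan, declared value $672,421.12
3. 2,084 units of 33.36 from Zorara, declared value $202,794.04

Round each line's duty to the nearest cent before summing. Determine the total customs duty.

Line 1 (37.17, Meristan, 164 kg, $12,746.08):
Base rate for 37.17 is 3% + $3.59/kg.
Duty = $12,746.08 × 3% + 164 × $3.59 = $971.14.
Line 2 (74.06, Meristan, 3,479 units, $672,421.12):
Base rate for 74.06 is 0.5% + $3.53/unit.
Additional duty on 74.06 from Meristan: +67.5%. Applied ad valorem rate: 0.5% + 67.5% = 68%.
Duty = $672,421.12 × 68% + 3,479 × $3.53 = $469,527.23.
Line 3 (33.36, Zorara, 2,084 units, $202,794.04):
Base rate for 33.36 is 7%.
Origin Zorara qualifies under the Velia–Zorara agreement and 33.36 is covered: preferential rate Free applies instead.
The additional-duty order on 33.36 targets Meristan, not Zorara; it does not apply.
Duty = $202,794.04 × 0% = $0.00.
Total = $971.14 + $469,527.23 + $0.00 = $470,498.37.

$470,498.37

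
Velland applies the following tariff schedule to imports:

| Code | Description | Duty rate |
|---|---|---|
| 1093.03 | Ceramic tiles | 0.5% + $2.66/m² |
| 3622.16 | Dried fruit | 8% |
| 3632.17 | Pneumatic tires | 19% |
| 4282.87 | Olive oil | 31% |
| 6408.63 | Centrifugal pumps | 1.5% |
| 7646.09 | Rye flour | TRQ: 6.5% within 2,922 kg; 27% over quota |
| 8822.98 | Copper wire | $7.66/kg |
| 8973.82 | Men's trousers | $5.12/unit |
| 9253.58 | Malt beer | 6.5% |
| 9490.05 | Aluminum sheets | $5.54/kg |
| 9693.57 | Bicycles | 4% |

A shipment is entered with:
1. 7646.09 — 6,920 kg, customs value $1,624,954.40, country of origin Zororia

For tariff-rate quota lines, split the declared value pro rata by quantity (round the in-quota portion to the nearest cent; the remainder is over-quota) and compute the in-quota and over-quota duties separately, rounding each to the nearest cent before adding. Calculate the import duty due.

$298,078.16

Line 1 (7646.09, Zororia, 6,920 kg, $1,624,954.40):
Code 7646.09 is under a tariff-rate quota (threshold 2,922 kg). In-quota: 2,922 kg at 6.5%; over-quota: 3,998 kg at 27%.
Pro-rata value split: in-quota = $1,624,954.40 × 2,922/6,920 = $686,144.04; over-quota = $1,624,954.40 − $686,144.04 = $938,810.36.
In-quota duty = $686,144.04 × 6.5% = $44,599.36. Over-quota duty = $938,810.36 × 27% = $253,478.80.
Line duty = $44,599.36 + $253,478.80 = $298,078.16.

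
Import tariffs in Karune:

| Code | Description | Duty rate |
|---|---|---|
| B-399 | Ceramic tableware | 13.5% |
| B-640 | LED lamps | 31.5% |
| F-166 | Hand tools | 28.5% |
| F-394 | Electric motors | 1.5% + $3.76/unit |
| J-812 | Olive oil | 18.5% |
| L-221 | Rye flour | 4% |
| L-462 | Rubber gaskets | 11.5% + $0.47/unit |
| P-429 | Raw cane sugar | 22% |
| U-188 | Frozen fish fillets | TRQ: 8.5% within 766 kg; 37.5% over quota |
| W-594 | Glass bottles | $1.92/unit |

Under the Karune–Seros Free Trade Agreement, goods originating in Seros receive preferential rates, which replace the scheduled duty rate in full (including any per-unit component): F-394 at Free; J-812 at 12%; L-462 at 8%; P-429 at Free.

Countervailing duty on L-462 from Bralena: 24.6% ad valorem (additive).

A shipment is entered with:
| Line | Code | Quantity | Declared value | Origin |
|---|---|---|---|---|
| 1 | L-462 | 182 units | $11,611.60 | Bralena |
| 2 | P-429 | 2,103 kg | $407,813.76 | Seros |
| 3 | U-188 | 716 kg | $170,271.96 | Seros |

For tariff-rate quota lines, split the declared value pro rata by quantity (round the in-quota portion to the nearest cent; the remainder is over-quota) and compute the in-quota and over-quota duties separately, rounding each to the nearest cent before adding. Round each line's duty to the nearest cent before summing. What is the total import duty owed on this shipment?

$18,750.45

Line 1 (L-462, Bralena, 182 units, $11,611.60):
Base rate for L-462 is 11.5% + $0.47/unit.
L-462 has an FTA preferential rate, but origin Bralena is not Seros; base rate stands.
Additional duty on L-462 from Bralena: +24.6%. Applied ad valorem rate: 11.5% + 24.6% = 36.1%.
Duty = $11,611.60 × 36.1% + 182 × $0.47 = $4,277.33.
Line 2 (P-429, Seros, 2,103 kg, $407,813.76):
Base rate for P-429 is 22%.
Origin Seros qualifies under the Karune–Seros agreement and P-429 is covered: preferential rate Free applies instead.
Duty = $407,813.76 × 0% = $0.00.
Line 3 (U-188, Seros, 716 kg, $170,271.96):
Code U-188 is under a tariff-rate quota (threshold 766 kg). Quantity 716 kg is within the quota, so the in-quota rate 8.5% applies to the full value.
Duty = $170,271.96 × 8.5% = $14,473.12.
Total = $4,277.33 + $0.00 + $14,473.12 = $18,750.45.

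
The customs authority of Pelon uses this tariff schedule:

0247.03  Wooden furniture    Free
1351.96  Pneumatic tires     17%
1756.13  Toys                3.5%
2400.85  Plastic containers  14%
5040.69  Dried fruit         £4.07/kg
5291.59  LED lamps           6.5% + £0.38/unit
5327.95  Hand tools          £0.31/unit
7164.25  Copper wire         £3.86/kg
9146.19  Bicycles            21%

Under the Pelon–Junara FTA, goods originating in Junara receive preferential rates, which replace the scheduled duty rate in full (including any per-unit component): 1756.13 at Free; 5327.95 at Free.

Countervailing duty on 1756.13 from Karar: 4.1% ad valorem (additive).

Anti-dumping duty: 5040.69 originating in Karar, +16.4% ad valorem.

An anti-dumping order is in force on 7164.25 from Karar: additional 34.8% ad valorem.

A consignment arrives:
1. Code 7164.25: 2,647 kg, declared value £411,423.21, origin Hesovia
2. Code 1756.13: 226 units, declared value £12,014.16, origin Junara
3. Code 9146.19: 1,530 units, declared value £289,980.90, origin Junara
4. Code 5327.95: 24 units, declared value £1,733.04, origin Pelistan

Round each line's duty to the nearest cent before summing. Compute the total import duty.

Line 1 (7164.25, Hesovia, 2,647 kg, £411,423.21):
Base rate for 7164.25 is £3.86/kg.
The additional-duty order on 7164.25 targets Karar, not Hesovia; it does not apply.
Duty = 2,647 × £3.86 = £10,217.42.
Line 2 (1756.13, Junara, 226 units, £12,014.16):
Base rate for 1756.13 is 3.5%.
Origin Junara qualifies under the Pelon–Junara agreement and 1756.13 is covered: preferential rate Free applies instead.
The additional-duty order on 1756.13 targets Karar, not Junara; it does not apply.
Duty = £12,014.16 × 0% = £0.00.
Line 3 (9146.19, Junara, 1,530 units, £289,980.90):
Base rate for 9146.19 is 21%.
Origin Junara is the FTA partner but 9146.19 is not on the preference list; base rate stands.
Duty = £289,980.90 × 21% = £60,895.99.
Line 4 (5327.95, Pelistan, 24 units, £1,733.04):
Base rate for 5327.95 is £0.31/unit.
5327.95 has an FTA preferential rate, but origin Pelistan is not Junara; base rate stands.
Duty = 24 × £0.31 = £7.44.
Total = £10,217.42 + £0.00 + £60,895.99 + £7.44 = £71,120.85.

£71,120.85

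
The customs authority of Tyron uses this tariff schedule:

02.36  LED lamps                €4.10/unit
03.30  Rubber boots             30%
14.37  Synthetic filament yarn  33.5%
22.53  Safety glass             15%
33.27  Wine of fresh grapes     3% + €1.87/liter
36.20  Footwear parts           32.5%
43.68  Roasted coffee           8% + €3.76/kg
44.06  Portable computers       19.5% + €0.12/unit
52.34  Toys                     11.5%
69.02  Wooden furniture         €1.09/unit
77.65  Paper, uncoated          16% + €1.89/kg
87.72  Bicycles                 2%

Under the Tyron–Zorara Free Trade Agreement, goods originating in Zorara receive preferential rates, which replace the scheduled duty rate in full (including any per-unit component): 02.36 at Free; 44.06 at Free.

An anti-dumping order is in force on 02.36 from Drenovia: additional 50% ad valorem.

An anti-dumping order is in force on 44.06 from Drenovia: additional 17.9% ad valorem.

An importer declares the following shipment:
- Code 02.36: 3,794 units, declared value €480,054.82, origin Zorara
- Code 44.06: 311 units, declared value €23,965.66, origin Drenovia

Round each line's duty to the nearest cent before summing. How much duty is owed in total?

Line 1 (02.36, Zorara, 3,794 units, €480,054.82):
Base rate for 02.36 is €4.10/unit.
Origin Zorara qualifies under the Tyron–Zorara agreement and 02.36 is covered: preferential rate Free applies instead.
The additional-duty order on 02.36 targets Drenovia, not Zorara; it does not apply.
Duty = €480,054.82 × 0% = €0.00.
Line 2 (44.06, Drenovia, 311 units, €23,965.66):
Base rate for 44.06 is 19.5% + €0.12/unit.
44.06 has an FTA preferential rate, but origin Drenovia is not Zorara; base rate stands.
Additional duty on 44.06 from Drenovia: +17.9%. Applied ad valorem rate: 19.5% + 17.9% = 37.4%.
Duty = €23,965.66 × 37.4% + 311 × €0.12 = €9,000.48.
Total = €0.00 + €9,000.48 = €9,000.48.

€9,000.48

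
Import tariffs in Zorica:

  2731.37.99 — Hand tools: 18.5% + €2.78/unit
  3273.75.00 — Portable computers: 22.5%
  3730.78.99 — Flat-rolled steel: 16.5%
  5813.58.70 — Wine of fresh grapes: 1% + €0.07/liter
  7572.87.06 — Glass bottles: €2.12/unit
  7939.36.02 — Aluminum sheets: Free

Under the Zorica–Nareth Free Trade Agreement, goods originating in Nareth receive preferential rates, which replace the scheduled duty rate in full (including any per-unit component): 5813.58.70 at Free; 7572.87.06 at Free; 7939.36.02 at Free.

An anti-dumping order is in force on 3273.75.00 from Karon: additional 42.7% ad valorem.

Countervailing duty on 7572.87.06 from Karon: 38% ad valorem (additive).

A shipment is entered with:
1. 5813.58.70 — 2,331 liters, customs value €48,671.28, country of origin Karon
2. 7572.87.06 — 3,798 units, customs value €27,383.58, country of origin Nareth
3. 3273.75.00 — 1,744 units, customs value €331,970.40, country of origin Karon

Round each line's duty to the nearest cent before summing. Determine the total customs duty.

€217,094.58

Line 1 (5813.58.70, Karon, 2,331 liters, €48,671.28):
Base rate for 5813.58.70 is 1% + €0.07/liter.
5813.58.70 has an FTA preferential rate, but origin Karon is not Nareth; base rate stands.
Duty = €48,671.28 × 1% + 2,331 × €0.07 = €649.88.
Line 2 (7572.87.06, Nareth, 3,798 units, €27,383.58):
Base rate for 7572.87.06 is €2.12/unit.
Origin Nareth qualifies under the Zorica–Nareth agreement and 7572.87.06 is covered: preferential rate Free applies instead.
The additional-duty order on 7572.87.06 targets Karon, not Nareth; it does not apply.
Duty = €27,383.58 × 0% = €0.00.
Line 3 (3273.75.00, Karon, 1,744 units, €331,970.40):
Base rate for 3273.75.00 is 22.5%.
Additional duty on 3273.75.00 from Karon: +42.7%. Applied ad valorem rate: 22.5% + 42.7% = 65.2%.
Duty = €331,970.40 × 65.2% = €216,444.70.
Total = €649.88 + €0.00 + €216,444.70 = €217,094.58.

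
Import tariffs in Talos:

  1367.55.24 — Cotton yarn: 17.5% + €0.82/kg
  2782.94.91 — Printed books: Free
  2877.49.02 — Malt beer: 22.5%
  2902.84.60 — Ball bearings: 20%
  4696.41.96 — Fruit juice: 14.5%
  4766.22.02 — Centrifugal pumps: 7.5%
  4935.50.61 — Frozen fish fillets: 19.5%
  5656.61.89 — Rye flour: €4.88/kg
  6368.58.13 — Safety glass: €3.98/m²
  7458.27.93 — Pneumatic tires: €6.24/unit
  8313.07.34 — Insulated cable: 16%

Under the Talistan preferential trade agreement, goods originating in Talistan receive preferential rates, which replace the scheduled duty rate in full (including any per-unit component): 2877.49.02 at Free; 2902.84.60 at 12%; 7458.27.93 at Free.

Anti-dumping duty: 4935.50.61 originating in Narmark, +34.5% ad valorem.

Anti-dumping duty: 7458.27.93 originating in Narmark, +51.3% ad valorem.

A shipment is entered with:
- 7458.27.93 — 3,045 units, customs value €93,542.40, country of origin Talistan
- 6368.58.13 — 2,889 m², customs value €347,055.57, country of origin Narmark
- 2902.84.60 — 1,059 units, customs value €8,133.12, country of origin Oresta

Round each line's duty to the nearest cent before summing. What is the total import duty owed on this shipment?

€13,124.84

Line 1 (7458.27.93, Talistan, 3,045 units, €93,542.40):
Base rate for 7458.27.93 is €6.24/unit.
Origin Talistan qualifies under the Talos–Talistan agreement and 7458.27.93 is covered: preferential rate Free applies instead.
The additional-duty order on 7458.27.93 targets Narmark, not Talistan; it does not apply.
Duty = €93,542.40 × 0% = €0.00.
Line 2 (6368.58.13, Narmark, 2,889 m², €347,055.57):
Base rate for 6368.58.13 is €3.98/m².
Duty = 2,889 × €3.98 = €11,498.22.
Line 3 (2902.84.60, Oresta, 1,059 units, €8,133.12):
Base rate for 2902.84.60 is 20%.
2902.84.60 has an FTA preferential rate, but origin Oresta is not Talistan; base rate stands.
Duty = €8,133.12 × 20% = €1,626.62.
Total = €0.00 + €11,498.22 + €1,626.62 = €13,124.84.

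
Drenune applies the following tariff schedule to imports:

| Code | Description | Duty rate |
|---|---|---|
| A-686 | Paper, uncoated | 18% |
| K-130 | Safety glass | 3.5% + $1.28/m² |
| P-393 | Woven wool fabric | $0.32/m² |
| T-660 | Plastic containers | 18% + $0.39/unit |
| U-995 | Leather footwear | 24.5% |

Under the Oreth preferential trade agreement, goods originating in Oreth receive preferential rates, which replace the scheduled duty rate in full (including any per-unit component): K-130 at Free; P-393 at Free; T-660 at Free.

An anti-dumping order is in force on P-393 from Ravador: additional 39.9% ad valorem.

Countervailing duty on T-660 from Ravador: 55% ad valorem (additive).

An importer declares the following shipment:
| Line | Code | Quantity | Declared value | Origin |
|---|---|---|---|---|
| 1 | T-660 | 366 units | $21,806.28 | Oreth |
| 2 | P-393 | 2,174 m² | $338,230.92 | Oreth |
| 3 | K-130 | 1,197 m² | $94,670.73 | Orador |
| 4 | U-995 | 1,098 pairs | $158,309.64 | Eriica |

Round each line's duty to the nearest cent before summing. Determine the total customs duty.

$43,631.50

Line 1 (T-660, Oreth, 366 units, $21,806.28):
Base rate for T-660 is 18% + $0.39/unit.
Origin Oreth qualifies under the Drenune–Oreth agreement and T-660 is covered: preferential rate Free applies instead.
The additional-duty order on T-660 targets Ravador, not Oreth; it does not apply.
Duty = $21,806.28 × 0% = $0.00.
Line 2 (P-393, Oreth, 2,174 m², $338,230.92):
Base rate for P-393 is $0.32/m².
Origin Oreth qualifies under the Drenune–Oreth agreement and P-393 is covered: preferential rate Free applies instead.
The additional-duty order on P-393 targets Ravador, not Oreth; it does not apply.
Duty = $338,230.92 × 0% = $0.00.
Line 3 (K-130, Orador, 1,197 m², $94,670.73):
Base rate for K-130 is 3.5% + $1.28/m².
K-130 has an FTA preferential rate, but origin Orador is not Oreth; base rate stands.
Duty = $94,670.73 × 3.5% + 1,197 × $1.28 = $4,845.64.
Line 4 (U-995, Eriica, 1,098 pairs, $158,309.64):
Base rate for U-995 is 24.5%.
Duty = $158,309.64 × 24.5% = $38,785.86.
Total = $0.00 + $0.00 + $4,845.64 + $38,785.86 = $43,631.50.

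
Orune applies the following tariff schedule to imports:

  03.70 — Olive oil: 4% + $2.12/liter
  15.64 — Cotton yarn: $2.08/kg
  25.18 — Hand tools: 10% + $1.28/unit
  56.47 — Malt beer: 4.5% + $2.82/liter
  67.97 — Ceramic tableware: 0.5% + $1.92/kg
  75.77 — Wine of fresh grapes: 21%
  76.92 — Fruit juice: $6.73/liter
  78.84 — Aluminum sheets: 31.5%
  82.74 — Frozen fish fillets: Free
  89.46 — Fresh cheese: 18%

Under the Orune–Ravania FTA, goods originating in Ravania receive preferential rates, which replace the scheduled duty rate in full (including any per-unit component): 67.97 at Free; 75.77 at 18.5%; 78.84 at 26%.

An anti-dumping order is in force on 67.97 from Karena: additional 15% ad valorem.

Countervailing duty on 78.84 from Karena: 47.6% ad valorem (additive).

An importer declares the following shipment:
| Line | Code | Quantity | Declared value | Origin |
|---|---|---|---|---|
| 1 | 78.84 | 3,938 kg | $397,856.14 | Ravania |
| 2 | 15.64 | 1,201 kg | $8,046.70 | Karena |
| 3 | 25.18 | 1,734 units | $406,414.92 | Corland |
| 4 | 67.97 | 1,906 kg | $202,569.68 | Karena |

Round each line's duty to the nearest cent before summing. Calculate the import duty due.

Line 1 (78.84, Ravania, 3,938 kg, $397,856.14):
Base rate for 78.84 is 31.5%.
Origin Ravania qualifies under the Orune–Ravania agreement and 78.84 is covered: preferential rate 26% applies instead.
The additional-duty order on 78.84 targets Karena, not Ravania; it does not apply.
Duty = $397,856.14 × 26% = $103,442.60.
Line 2 (15.64, Karena, 1,201 kg, $8,046.70):
Base rate for 15.64 is $2.08/kg.
Duty = 1,201 × $2.08 = $2,498.08.
Line 3 (25.18, Corland, 1,734 units, $406,414.92):
Base rate for 25.18 is 10% + $1.28/unit.
Duty = $406,414.92 × 10% + 1,734 × $1.28 = $42,861.01.
Line 4 (67.97, Karena, 1,906 kg, $202,569.68):
Base rate for 67.97 is 0.5% + $1.92/kg.
67.97 has an FTA preferential rate, but origin Karena is not Ravania; base rate stands.
Additional duty on 67.97 from Karena: +15%. Applied ad valorem rate: 0.5% + 15% = 15.5%.
Duty = $202,569.68 × 15.5% + 1,906 × $1.92 = $35,057.82.
Total = $103,442.60 + $2,498.08 + $42,861.01 + $35,057.82 = $183,859.51.

$183,859.51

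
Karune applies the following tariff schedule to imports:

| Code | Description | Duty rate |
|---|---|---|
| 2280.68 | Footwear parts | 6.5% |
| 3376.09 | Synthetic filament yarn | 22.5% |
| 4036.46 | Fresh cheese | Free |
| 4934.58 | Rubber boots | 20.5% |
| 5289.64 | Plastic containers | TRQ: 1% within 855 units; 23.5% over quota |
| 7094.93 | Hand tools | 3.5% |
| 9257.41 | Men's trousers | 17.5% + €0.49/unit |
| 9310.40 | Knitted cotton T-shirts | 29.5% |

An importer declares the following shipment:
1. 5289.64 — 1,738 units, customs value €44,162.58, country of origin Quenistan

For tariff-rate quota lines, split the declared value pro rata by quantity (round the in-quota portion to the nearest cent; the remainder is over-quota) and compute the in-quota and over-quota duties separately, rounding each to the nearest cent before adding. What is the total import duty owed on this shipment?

€5,489.96

Line 1 (5289.64, Quenistan, 1,738 units, €44,162.58):
Code 5289.64 is under a tariff-rate quota (threshold 855 units). In-quota: 855 units at 1%; over-quota: 883 units at 23.5%.
Pro-rata value split: in-quota = €44,162.58 × 855/1,738 = €21,725.55; over-quota = €44,162.58 − €21,725.55 = €22,437.03.
In-quota duty = €21,725.55 × 1% = €217.26. Over-quota duty = €22,437.03 × 23.5% = €5,272.70.
Line duty = €217.26 + €5,272.70 = €5,489.96.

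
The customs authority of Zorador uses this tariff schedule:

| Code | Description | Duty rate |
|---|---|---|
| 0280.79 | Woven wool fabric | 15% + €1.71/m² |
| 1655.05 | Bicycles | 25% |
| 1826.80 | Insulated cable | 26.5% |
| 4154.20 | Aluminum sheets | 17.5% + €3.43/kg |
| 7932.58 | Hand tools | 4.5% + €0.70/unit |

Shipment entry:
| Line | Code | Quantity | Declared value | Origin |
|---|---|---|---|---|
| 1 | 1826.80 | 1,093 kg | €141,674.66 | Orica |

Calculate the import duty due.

€37,543.78

Line 1 (1826.80, Orica, 1,093 kg, €141,674.66):
Base rate for 1826.80 is 26.5%.
Duty = €141,674.66 × 26.5% = €37,543.78.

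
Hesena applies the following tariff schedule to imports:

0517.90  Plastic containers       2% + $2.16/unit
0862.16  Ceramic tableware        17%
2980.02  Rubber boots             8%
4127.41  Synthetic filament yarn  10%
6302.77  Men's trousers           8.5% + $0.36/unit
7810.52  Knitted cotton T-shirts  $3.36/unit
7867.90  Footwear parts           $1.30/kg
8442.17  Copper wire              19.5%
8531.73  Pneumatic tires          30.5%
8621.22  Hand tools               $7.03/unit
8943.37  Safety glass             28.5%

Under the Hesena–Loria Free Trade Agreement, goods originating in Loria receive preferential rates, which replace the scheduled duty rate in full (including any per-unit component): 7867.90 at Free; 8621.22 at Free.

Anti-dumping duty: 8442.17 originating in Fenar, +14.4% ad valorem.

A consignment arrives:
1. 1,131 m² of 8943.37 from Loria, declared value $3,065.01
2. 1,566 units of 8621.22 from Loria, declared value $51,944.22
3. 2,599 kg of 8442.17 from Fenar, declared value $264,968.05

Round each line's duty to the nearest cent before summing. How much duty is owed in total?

Line 1 (8943.37, Loria, 1,131 m², $3,065.01):
Base rate for 8943.37 is 28.5%.
Origin Loria is the FTA partner but 8943.37 is not on the preference list; base rate stands.
Duty = $3,065.01 × 28.5% = $873.53.
Line 2 (8621.22, Loria, 1,566 units, $51,944.22):
Base rate for 8621.22 is $7.03/unit.
Origin Loria qualifies under the Hesena–Loria agreement and 8621.22 is covered: preferential rate Free applies instead.
Duty = $51,944.22 × 0% = $0.00.
Line 3 (8442.17, Fenar, 2,599 kg, $264,968.05):
Base rate for 8442.17 is 19.5%.
Additional duty on 8442.17 from Fenar: +14.4%. Applied ad valorem rate: 19.5% + 14.4% = 33.9%.
Duty = $264,968.05 × 33.9% = $89,824.17.
Total = $873.53 + $0.00 + $89,824.17 = $90,697.70.

$90,697.70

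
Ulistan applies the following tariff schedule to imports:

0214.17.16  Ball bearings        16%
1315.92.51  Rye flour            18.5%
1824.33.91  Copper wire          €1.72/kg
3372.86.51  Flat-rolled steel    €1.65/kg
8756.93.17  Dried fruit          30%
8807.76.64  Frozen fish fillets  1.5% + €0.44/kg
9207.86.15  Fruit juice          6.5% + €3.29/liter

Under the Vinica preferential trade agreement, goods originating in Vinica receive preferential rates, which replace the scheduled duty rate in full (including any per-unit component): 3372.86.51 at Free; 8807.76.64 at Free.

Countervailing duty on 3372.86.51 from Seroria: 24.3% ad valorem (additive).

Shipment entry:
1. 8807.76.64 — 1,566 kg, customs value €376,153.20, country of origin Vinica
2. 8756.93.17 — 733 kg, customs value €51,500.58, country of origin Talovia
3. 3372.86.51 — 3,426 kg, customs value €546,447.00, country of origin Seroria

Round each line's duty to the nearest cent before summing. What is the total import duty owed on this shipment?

€153,889.69

Line 1 (8807.76.64, Vinica, 1,566 kg, €376,153.20):
Base rate for 8807.76.64 is 1.5% + €0.44/kg.
Origin Vinica qualifies under the Ulistan–Vinica agreement and 8807.76.64 is covered: preferential rate Free applies instead.
Duty = €376,153.20 × 0% = €0.00.
Line 2 (8756.93.17, Talovia, 733 kg, €51,500.58):
Base rate for 8756.93.17 is 30%.
Duty = €51,500.58 × 30% = €15,450.17.
Line 3 (3372.86.51, Seroria, 3,426 kg, €546,447.00):
Base rate for 3372.86.51 is €1.65/kg.
3372.86.51 has an FTA preferential rate, but origin Seroria is not Vinica; base rate stands.
Additional duty on 3372.86.51 from Seroria: +24.3% ad valorem. Applied ad valorem rate = 24.3%.
Duty = €546,447.00 × 24.3% + 3,426 × €1.65 = €138,439.52.
Total = €0.00 + €15,450.17 + €138,439.52 = €153,889.69.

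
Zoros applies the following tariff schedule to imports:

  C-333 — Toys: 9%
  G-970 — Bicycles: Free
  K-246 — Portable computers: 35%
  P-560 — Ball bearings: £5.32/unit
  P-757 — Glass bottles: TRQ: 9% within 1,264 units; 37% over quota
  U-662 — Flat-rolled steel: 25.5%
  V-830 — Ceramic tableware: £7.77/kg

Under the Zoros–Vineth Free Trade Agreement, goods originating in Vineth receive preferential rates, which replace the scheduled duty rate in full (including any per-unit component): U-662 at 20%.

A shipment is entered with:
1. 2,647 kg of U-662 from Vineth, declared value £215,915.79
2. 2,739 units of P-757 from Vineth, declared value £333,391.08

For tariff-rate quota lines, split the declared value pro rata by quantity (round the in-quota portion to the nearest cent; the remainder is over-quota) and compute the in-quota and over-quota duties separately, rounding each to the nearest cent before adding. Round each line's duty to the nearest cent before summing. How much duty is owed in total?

Line 1 (U-662, Vineth, 2,647 kg, £215,915.79):
Base rate for U-662 is 25.5%.
Origin Vineth qualifies under the Zoros–Vineth agreement and U-662 is covered: preferential rate 20% applies instead.
Duty = £215,915.79 × 20% = £43,183.16.
Line 2 (P-757, Vineth, 2,739 units, £333,391.08):
Code P-757 is under a tariff-rate quota (threshold 1,264 units). In-quota: 1,264 units at 9%; over-quota: 1,475 units at 37%.
Pro-rata value split: in-quota = £333,391.08 × 1,264/2,739 = £153,854.08; over-quota = £333,391.08 − £153,854.08 = £179,537.00.
In-quota duty = £153,854.08 × 9% = £13,846.87. Over-quota duty = £179,537.00 × 37% = £66,428.69.
Line duty = £13,846.87 + £66,428.69 = £80,275.56.
Total = £43,183.16 + £80,275.56 = £123,458.72.

£123,458.72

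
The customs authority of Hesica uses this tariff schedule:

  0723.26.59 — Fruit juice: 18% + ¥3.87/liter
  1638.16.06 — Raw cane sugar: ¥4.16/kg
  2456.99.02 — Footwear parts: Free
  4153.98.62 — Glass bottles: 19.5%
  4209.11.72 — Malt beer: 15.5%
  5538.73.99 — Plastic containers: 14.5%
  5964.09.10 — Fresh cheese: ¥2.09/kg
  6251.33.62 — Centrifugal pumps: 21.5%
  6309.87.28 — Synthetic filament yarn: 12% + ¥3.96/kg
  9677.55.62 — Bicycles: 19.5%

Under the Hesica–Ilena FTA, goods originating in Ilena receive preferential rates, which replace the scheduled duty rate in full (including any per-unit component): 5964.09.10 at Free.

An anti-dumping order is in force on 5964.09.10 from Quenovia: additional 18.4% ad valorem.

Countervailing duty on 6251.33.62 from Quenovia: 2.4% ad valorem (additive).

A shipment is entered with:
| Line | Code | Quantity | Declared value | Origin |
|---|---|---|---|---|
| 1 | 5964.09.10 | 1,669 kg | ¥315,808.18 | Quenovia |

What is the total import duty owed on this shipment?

¥61,596.92

Line 1 (5964.09.10, Quenovia, 1,669 kg, ¥315,808.18):
Base rate for 5964.09.10 is ¥2.09/kg.
5964.09.10 has an FTA preferential rate, but origin Quenovia is not Ilena; base rate stands.
Additional duty on 5964.09.10 from Quenovia: +18.4% ad valorem. Applied ad valorem rate = 18.4%.
Duty = ¥315,808.18 × 18.4% + 1,669 × ¥2.09 = ¥61,596.92.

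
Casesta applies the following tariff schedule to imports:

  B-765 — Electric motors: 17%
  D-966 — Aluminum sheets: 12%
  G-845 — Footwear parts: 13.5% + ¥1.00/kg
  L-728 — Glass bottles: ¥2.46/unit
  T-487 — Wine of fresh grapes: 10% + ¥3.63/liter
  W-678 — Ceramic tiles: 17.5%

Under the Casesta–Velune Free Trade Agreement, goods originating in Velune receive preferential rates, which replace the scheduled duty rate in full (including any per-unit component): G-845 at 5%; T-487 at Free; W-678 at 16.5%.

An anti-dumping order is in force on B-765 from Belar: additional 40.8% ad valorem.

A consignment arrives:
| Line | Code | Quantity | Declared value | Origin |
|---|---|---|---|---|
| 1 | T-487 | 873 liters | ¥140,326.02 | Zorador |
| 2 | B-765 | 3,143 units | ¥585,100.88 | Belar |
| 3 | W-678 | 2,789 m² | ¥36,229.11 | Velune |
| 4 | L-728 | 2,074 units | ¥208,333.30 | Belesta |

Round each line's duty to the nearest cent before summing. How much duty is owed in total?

¥366,469.74

Line 1 (T-487, Zorador, 873 liters, ¥140,326.02):
Base rate for T-487 is 10% + ¥3.63/liter.
T-487 has an FTA preferential rate, but origin Zorador is not Velune; base rate stands.
Duty = ¥140,326.02 × 10% + 873 × ¥3.63 = ¥17,201.59.
Line 2 (B-765, Belar, 3,143 units, ¥585,100.88):
Base rate for B-765 is 17%.
Additional duty on B-765 from Belar: +40.8%. Applied ad valorem rate: 17% + 40.8% = 57.8%.
Duty = ¥585,100.88 × 57.8% = ¥338,188.31.
Line 3 (W-678, Velune, 2,789 m², ¥36,229.11):
Base rate for W-678 is 17.5%.
Origin Velune qualifies under the Casesta–Velune agreement and W-678 is covered: preferential rate 16.5% applies instead.
Duty = ¥36,229.11 × 16.5% = ¥5,977.80.
Line 4 (L-728, Belesta, 2,074 units, ¥208,333.30):
Base rate for L-728 is ¥2.46/unit.
Duty = 2,074 × ¥2.46 = ¥5,102.04.
Total = ¥17,201.59 + ¥338,188.31 + ¥5,977.80 + ¥5,102.04 = ¥366,469.74.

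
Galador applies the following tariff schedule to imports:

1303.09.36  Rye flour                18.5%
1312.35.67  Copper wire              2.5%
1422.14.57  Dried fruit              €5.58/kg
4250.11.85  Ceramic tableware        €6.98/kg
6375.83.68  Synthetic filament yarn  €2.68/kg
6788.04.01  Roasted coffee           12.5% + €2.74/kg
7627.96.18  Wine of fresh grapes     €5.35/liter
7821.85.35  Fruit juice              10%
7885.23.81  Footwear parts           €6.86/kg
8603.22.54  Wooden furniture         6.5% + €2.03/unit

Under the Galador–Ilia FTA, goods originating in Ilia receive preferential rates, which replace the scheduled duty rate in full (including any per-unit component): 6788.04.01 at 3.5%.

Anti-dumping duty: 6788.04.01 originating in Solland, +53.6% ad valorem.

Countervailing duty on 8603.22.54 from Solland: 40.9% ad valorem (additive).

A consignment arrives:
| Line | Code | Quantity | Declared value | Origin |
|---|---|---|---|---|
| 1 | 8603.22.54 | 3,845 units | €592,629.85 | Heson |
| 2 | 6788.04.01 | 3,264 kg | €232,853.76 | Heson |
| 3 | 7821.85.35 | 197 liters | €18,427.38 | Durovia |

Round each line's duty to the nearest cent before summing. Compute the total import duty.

€86,219.11

Line 1 (8603.22.54, Heson, 3,845 units, €592,629.85):
Base rate for 8603.22.54 is 6.5% + €2.03/unit.
The additional-duty order on 8603.22.54 targets Solland, not Heson; it does not apply.
Duty = €592,629.85 × 6.5% + 3,845 × €2.03 = €46,326.29.
Line 2 (6788.04.01, Heson, 3,264 kg, €232,853.76):
Base rate for 6788.04.01 is 12.5% + €2.74/kg.
6788.04.01 has an FTA preferential rate, but origin Heson is not Ilia; base rate stands.
The additional-duty order on 6788.04.01 targets Solland, not Heson; it does not apply.
Duty = €232,853.76 × 12.5% + 3,264 × €2.74 = €38,050.08.
Line 3 (7821.85.35, Durovia, 197 liters, €18,427.38):
Base rate for 7821.85.35 is 10%.
Duty = €18,427.38 × 10% = €1,842.74.
Total = €46,326.29 + €38,050.08 + €1,842.74 = €86,219.11.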